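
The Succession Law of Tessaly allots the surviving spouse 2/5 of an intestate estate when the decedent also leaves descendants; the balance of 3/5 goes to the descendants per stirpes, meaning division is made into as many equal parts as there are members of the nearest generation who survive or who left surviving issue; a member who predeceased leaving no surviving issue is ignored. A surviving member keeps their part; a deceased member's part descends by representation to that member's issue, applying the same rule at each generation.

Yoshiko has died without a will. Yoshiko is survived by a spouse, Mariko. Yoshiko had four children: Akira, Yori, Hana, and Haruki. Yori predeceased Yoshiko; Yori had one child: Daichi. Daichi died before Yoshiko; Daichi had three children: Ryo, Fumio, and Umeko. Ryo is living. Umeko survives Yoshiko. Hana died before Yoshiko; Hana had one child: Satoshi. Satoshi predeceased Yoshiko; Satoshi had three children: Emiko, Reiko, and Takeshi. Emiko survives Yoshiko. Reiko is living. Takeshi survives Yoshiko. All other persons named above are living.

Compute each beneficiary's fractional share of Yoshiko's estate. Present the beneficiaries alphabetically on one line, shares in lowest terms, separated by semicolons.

Akira 3/20; Emiko 1/20; Fumio 1/20; Haruki 3/20; Mariko 2/5; Reiko 1/20; Ryo 1/20; Takeshi 1/20; Umeko 1/20

Mariko, as surviving spouse, takes 2/5.
The remaining 3/5 passes to Yoshiko's descendants per stirpes.
The 3/5 is divided into 4 equal shares of 3/20 among Akira, Yori, Hana, Haruki.
Akira is living and takes 3/20.
Yori predeceased; the 3/20 allotted to Yori's branch passes to Yori's issue by representation.
Daichi's line is the sole branch at this level, so the full 3/20 passes to Daichi's issue by representation.
The 3/20 is divided into 3 equal shares of 1/20 among Ryo, Fumio, Umeko.
Ryo is living and takes 1/20.
Fumio is living and takes 1/20.
Umeko is living and takes 1/20.
Hana predeceased; the 3/20 allotted to Hana's branch passes to Hana's issue by representation.
Satoshi's line is the sole branch at this level, so the full 3/20 passes to Satoshi's issue by representation.
The 3/20 is divided into 3 equal shares of 1/20 among Emiko, Reiko, Takeshi.
Emiko is living and takes 1/20.
Reiko is living and takes 1/20.
Takeshi is living and takes 1/20.
Haruki is living and takes 3/20.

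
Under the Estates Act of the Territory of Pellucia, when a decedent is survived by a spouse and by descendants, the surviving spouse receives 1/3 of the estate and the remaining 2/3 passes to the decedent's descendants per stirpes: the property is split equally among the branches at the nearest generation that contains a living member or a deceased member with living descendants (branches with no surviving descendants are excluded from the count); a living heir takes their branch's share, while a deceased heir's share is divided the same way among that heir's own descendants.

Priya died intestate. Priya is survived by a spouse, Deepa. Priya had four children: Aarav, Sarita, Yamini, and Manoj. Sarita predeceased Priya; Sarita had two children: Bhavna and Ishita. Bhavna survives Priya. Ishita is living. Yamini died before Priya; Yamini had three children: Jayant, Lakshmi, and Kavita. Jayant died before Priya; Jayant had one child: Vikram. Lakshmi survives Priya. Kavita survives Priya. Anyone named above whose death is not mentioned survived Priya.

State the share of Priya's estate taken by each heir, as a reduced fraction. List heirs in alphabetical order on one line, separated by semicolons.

Deepa, as surviving spouse, takes 1/3.
The remaining 2/3 passes to Priya's descendants per stirpes.
The 2/3 is divided into 4 equal shares of 1/6 among Aarav, Sarita, Yamini, Manoj.
Aarav is living and takes 1/6.
Sarita predeceased; the 1/6 allotted to Sarita's branch passes to Sarita's issue by representation.
The 1/6 is divided into 2 equal shares of 1/12 among Bhavna, Ishita.
Bhavna is living and takes 1/12.
Ishita is living and takes 1/12.
Yamini predeceased; the 1/6 allotted to Yamini's branch passes to Yamini's issue by representation.
The 1/6 is divided into 3 equal shares of 1/18 among Jayant, Lakshmi, Kavita.
Jayant predeceased; the 1/18 allotted to Jayant's branch passes to Jayant's issue by representation.
Vikram is the sole taker at this level and receives the full 1/18.
Lakshmi is living and takes 1/18.
Kavita is living and takes 1/18.
Manoj is living and takes 1/6.

Aarav 1/6; Bhavna 1/12; Deepa 1/3; Ishita 1/12; Kavita 1/18; Lakshmi 1/18; Manoj 1/6; Vikram 1/18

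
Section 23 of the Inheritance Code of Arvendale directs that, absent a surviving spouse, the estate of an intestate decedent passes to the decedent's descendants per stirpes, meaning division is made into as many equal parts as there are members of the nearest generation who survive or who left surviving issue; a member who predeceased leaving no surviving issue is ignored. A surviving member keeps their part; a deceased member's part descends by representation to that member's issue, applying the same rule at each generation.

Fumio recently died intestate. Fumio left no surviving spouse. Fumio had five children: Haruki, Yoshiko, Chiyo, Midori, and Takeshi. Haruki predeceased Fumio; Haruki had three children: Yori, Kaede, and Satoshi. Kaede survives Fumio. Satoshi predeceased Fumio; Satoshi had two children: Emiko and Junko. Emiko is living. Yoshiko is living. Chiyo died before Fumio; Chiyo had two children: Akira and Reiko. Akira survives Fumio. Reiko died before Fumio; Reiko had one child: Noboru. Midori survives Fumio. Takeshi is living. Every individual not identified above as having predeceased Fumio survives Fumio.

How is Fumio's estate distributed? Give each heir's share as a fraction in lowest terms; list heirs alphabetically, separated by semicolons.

There is no surviving spouse, so the entire estate passes to Fumio's descendants per stirpes.
The estate is divided into 5 equal shares of 1/5 among Haruki, Yoshiko, Chiyo, Midori, Takeshi.
Haruki predeceased; the 1/5 allotted to Haruki's branch passes to Haruki's issue by representation.
The 1/5 is divided into 3 equal shares of 1/15 among Yori, Kaede, Satoshi.
Yori is living and takes 1/15.
Kaede is living and takes 1/15.
Satoshi predeceased; the 1/15 allotted to Satoshi's branch passes to Satoshi's issue by representation.
The 1/15 is divided into 2 equal shares of 1/30 among Emiko, Junko.
Emiko is living and takes 1/30.
Junko is living and takes 1/30.
Yoshiko is living and takes 1/5.
Chiyo predeceased; the 1/5 allotted to Chiyo's branch passes to Chiyo's issue by representation.
The 1/5 is divided into 2 equal shares of 1/10 among Akira, Reiko.
Akira is living and takes 1/10.
Reiko predeceased; the 1/10 allotted to Reiko's branch passes to Reiko's issue by representation.
Noboru is the sole taker at this level and receives the full 1/10.
Midori is living and takes 1/5.
Takeshi is living and takes 1/5.

Akira 1/10; Emiko 1/30; Junko 1/30; Kaede 1/15; Midori 1/5; Noboru 1/10; Takeshi 1/5; Yori 1/15; Yoshiko 1/5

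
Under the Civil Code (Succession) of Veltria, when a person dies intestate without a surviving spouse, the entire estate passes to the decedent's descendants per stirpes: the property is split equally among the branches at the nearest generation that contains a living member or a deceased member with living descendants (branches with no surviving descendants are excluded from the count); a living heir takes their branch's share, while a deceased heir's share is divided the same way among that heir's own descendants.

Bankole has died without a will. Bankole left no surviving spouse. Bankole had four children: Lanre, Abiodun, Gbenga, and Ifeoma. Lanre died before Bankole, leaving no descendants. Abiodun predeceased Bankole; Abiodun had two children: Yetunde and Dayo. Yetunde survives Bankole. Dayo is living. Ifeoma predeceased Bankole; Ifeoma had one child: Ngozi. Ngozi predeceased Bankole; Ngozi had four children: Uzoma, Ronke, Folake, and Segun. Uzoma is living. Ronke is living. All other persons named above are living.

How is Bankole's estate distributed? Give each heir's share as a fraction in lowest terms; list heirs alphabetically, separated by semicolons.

Dayo 1/6; Folake 1/12; Gbenga 1/3; Ronke 1/12; Segun 1/12; Uzoma 1/12; Yetunde 1/6

There is no surviving spouse, so the entire estate passes to Bankole's descendants per stirpes.
Lanre left no surviving issue, so that branch lapses and is disregarded.
The estate is divided into 3 equal shares of 1/3 among Abiodun, Gbenga, Ifeoma.
Abiodun predeceased; the 1/3 allotted to Abiodun's branch passes to Abiodun's issue by representation.
The 1/3 is divided into 2 equal shares of 1/6 among Yetunde, Dayo.
Yetunde is living and takes 1/6.
Dayo is living and takes 1/6.
Gbenga is living and takes 1/3.
Ifeoma predeceased; the 1/3 allotted to Ifeoma's branch passes to Ifeoma's issue by representation.
Ngozi's line is the sole branch at this level, so the full 1/3 passes to Ngozi's issue by representation.
The 1/3 is divided into 4 equal shares of 1/12 among Uzoma, Ronke, Folake, Segun.
Uzoma is living and takes 1/12.
Ronke is living and takes 1/12.
Folake is living and takes 1/12.
Segun is living and takes 1/12.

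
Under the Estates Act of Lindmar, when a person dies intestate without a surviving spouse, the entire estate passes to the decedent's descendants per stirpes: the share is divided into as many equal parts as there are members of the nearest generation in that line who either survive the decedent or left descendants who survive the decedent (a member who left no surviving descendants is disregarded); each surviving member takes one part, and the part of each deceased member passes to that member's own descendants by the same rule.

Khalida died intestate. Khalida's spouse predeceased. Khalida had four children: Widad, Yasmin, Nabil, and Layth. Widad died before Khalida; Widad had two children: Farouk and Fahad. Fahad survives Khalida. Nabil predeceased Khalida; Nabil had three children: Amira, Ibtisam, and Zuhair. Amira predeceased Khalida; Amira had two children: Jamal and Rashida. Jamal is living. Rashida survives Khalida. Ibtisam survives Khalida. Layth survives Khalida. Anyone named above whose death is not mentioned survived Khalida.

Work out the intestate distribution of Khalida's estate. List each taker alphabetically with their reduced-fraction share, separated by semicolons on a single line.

Fahad 1/8; Farouk 1/8; Ibtisam 1/12; Jamal 1/24; Layth 1/4; Rashida 1/24; Yasmin 1/4; Zuhair 1/12

There is no surviving spouse, so the entire estate passes to Khalida's descendants per stirpes.
The estate is divided into 4 equal shares of 1/4 among Widad, Yasmin, Nabil, Layth.
Widad predeceased; the 1/4 allotted to Widad's branch passes to Widad's issue by representation.
The 1/4 is divided into 2 equal shares of 1/8 among Farouk, Fahad.
Farouk is living and takes 1/8.
Fahad is living and takes 1/8.
Yasmin is living and takes 1/4.
Nabil predeceased; the 1/4 allotted to Nabil's branch passes to Nabil's issue by representation.
The 1/4 is divided into 3 equal shares of 1/12 among Amira, Ibtisam, Zuhair.
Amira predeceased; the 1/12 allotted to Amira's branch passes to Amira's issue by representation.
The 1/12 is divided into 2 equal shares of 1/24 among Jamal, Rashida.
Jamal is living and takes 1/24.
Rashida is living and takes 1/24.
Ibtisam is living and takes 1/12.
Zuhair is living and takes 1/12.
Layth is living and takes 1/4.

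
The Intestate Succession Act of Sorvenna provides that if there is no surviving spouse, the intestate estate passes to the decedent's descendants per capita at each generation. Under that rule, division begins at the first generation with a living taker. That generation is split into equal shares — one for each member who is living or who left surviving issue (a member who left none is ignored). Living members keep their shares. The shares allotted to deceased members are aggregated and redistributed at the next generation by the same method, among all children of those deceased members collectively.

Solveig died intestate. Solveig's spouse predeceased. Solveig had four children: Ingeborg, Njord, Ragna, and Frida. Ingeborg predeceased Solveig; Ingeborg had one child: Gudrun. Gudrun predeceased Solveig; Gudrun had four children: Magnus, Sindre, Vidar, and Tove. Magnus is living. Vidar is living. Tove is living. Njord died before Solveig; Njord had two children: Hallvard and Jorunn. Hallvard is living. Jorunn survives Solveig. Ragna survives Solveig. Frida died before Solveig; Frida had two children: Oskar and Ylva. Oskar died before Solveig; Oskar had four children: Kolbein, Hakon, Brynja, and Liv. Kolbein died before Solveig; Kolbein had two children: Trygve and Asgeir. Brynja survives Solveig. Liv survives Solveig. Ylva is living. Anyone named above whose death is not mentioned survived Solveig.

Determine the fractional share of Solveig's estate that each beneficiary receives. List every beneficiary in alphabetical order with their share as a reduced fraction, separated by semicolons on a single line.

There is no surviving spouse, so the entire estate passes to Solveig's descendants per capita at each generation.
At generation 1 (Ingeborg, Njord, Ragna, Frida) there are 4 shares of (1)/4 = 1/4 each.
Living: Ragna — each takes 1/4.
Deceased: Ingeborg, Njord, and Frida. Their combined 3/4 is pooled and carried to generation 2.
At generation 2 (Gudrun, Hallvard, Jorunn, Oskar, Ylva) there are 5 shares of (3/4)/5 = 3/20 each.
Living: Hallvard, Jorunn, and Ylva — each takes 3/20.
Deceased: Gudrun and Oskar. Their combined 3/10 is pooled and carried to generation 3.
At generation 3 (Magnus, Sindre, Vidar, Tove, Kolbein, Hakon, Brynja, Liv) there are 8 shares of (3/10)/8 = 3/80 each.
Living: Magnus, Sindre, Vidar, Tove, Hakon, Brynja, and Liv — each takes 3/80.
Deceased: Kolbein. That 3/80 share is carried to generation 4.
At generation 4 (Trygve, Asgeir) there are 2 shares of (3/80)/2 = 3/160 each.
Living: Trygve and Asgeir — each takes 3/160.

Asgeir 3/160; Brynja 3/80; Hakon 3/80; Hallvard 3/20; Jorunn 3/20; Liv 3/80; Magnus 3/80; Ragna 1/4; Sindre 3/80; Tove 3/80; Trygve 3/160; Vidar 3/80; Ylva 3/20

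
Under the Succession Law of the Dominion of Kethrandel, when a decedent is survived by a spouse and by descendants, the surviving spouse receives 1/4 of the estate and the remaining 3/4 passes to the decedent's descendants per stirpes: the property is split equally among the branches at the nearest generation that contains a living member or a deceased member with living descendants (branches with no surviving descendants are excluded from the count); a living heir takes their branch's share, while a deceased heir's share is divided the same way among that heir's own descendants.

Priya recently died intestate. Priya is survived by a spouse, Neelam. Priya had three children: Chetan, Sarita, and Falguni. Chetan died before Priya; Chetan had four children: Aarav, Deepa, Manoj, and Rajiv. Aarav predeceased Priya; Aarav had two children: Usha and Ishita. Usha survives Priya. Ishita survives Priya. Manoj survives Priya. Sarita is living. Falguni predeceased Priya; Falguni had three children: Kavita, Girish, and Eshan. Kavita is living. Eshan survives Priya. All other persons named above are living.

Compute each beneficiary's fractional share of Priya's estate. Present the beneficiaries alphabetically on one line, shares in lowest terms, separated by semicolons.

Neelam, as surviving spouse, takes 1/4.
The remaining 3/4 passes to Priya's descendants per stirpes.
The 3/4 is divided into 3 equal shares of 1/4 among Chetan, Sarita, Falguni.
Chetan predeceased; the 1/4 allotted to Chetan's branch passes to Chetan's issue by representation.
The 1/4 is divided into 4 equal shares of 1/16 among Aarav, Deepa, Manoj, Rajiv.
Aarav predeceased; the 1/16 allotted to Aarav's branch passes to Aarav's issue by representation.
The 1/16 is divided into 2 equal shares of 1/32 among Usha, Ishita.
Usha is living and takes 1/32.
Ishita is living and takes 1/32.
Deepa is living and takes 1/16.
Manoj is living and takes 1/16.
Rajiv is living and takes 1/16.
Sarita is living and takes 1/4.
Falguni predeceased; the 1/4 allotted to Falguni's branch passes to Falguni's issue by representation.
The 1/4 is divided into 3 equal shares of 1/12 among Kavita, Girish, Eshan.
Kavita is living and takes 1/12.
Girish is living and takes 1/12.
Eshan is living and takes 1/12.

Deepa 1/16; Eshan 1/12; Girish 1/12; Ishita 1/32; Kavita 1/12; Manoj 1/16; Neelam 1/4; Rajiv 1/16; Sarita 1/4; Usha 1/32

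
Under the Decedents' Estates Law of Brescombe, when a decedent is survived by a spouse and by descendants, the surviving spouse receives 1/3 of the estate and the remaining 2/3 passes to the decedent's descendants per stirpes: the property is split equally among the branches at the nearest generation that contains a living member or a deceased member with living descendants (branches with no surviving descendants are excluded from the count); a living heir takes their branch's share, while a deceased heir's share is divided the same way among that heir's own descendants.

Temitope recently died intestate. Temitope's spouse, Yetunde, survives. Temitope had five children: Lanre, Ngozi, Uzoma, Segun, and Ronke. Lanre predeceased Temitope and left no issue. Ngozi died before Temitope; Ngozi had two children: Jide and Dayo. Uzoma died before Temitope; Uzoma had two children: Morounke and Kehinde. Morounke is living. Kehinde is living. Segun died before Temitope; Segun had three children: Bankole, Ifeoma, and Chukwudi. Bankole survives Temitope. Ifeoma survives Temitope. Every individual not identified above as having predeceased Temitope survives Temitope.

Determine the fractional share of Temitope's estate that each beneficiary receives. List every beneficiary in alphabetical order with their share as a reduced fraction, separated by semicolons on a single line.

Yetunde, as surviving spouse, takes 1/3.
The remaining 2/3 passes to Temitope's descendants per stirpes.
Lanre left no surviving issue, so that branch lapses and is disregarded.
The 2/3 is divided into 4 equal shares of 1/6 among Ngozi, Uzoma, Segun, Ronke.
Ngozi predeceased; the 1/6 allotted to Ngozi's branch passes to Ngozi's issue by representation.
The 1/6 is divided into 2 equal shares of 1/12 among Jide, Dayo.
Jide is living and takes 1/12.
Dayo is living and takes 1/12.
Uzoma predeceased; the 1/6 allotted to Uzoma's branch passes to Uzoma's issue by representation.
The 1/6 is divided into 2 equal shares of 1/12 among Morounke, Kehinde.
Morounke is living and takes 1/12.
Kehinde is living and takes 1/12.
Segun predeceased; the 1/6 allotted to Segun's branch passes to Segun's issue by representation.
The 1/6 is divided into 3 equal shares of 1/18 among Bankole, Ifeoma, Chukwudi.
Bankole is living and takes 1/18.
Ifeoma is living and takes 1/18.
Chukwudi is living and takes 1/18.
Ronke is living and takes 1/6.

Bankole 1/18; Chukwudi 1/18; Dayo 1/12; Ifeoma 1/18; Jide 1/12; Kehinde 1/12; Morounke 1/12; Ronke 1/6; Yetunde 1/3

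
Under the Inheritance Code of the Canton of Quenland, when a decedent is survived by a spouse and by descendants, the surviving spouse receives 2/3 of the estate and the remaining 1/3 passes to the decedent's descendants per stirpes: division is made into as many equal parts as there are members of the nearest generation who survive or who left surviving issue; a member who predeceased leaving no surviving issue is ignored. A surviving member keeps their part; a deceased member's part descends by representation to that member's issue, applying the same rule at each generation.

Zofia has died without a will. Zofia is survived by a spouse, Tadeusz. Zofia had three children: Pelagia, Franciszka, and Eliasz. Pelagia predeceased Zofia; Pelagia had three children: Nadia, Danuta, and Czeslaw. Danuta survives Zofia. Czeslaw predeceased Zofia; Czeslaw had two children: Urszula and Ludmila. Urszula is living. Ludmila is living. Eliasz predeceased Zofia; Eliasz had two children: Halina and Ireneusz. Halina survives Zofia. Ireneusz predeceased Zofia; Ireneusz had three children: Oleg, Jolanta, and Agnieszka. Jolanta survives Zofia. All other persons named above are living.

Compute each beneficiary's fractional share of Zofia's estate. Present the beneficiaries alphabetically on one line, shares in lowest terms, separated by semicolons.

Tadeusz, as surviving spouse, takes 2/3.
The remaining 1/3 passes to Zofia's descendants per stirpes.
The 1/3 is divided into 3 equal shares of 1/9 among Pelagia, Franciszka, Eliasz.
Pelagia predeceased; the 1/9 allotted to Pelagia's branch passes to Pelagia's issue by representation.
The 1/9 is divided into 3 equal shares of 1/27 among Nadia, Danuta, Czeslaw.
Nadia is living and takes 1/27.
Danuta is living and takes 1/27.
Czeslaw predeceased; the 1/27 allotted to Czeslaw's branch passes to Czeslaw's issue by representation.
The 1/27 is divided into 2 equal shares of 1/54 among Urszula, Ludmila.
Urszula is living and takes 1/54.
Ludmila is living and takes 1/54.
Franciszka is living and takes 1/9.
Eliasz predeceased; the 1/9 allotted to Eliasz's branch passes to Eliasz's issue by representation.
The 1/9 is divided into 2 equal shares of 1/18 among Halina, Ireneusz.
Halina is living and takes 1/18.
Ireneusz predeceased; the 1/18 allotted to Ireneusz's branch passes to Ireneusz's issue by representation.
The 1/18 is divided into 3 equal shares of 1/54 among Oleg, Jolanta, Agnieszka.
Oleg is living and takes 1/54.
Jolanta is living and takes 1/54.
Agnieszka is living and takes 1/54.

Agnieszka 1/54; Danuta 1/27; Franciszka 1/9; Halina 1/18; Jolanta 1/54; Ludmila 1/54; Nadia 1/27; Oleg 1/54; Tadeusz 2/3; Urszula 1/54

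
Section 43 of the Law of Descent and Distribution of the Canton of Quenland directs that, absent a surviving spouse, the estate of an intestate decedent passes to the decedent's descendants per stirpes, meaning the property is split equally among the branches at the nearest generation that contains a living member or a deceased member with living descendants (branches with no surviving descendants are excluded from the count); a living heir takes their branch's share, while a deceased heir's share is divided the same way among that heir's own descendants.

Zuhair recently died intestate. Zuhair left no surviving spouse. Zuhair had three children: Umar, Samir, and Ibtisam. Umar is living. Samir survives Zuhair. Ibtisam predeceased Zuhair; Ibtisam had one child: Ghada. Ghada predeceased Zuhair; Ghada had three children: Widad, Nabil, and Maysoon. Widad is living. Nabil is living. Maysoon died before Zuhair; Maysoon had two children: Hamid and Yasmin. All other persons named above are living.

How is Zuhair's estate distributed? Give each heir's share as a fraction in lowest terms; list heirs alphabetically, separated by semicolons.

There is no surviving spouse, so the entire estate passes to Zuhair's descendants per stirpes.
The estate is divided into 3 equal shares of 1/3 among Umar, Samir, Ibtisam.
Umar is living and takes 1/3.
Samir is living and takes 1/3.
Ibtisam predeceased; the 1/3 allotted to Ibtisam's branch passes to Ibtisam's issue by representation.
Ghada's line is the sole branch at this level, so the full 1/3 passes to Ghada's issue by representation.
The 1/3 is divided into 3 equal shares of 1/9 among Widad, Nabil, Maysoon.
Widad is living and takes 1/9.
Nabil is living and takes 1/9.
Maysoon predeceased; the 1/9 allotted to Maysoon's branch passes to Maysoon's issue by representation.
The 1/9 is divided into 2 equal shares of 1/18 among Hamid, Yasmin.
Hamid is living and takes 1/18.
Yasmin is living and takes 1/18.

Hamid 1/18; Nabil 1/9; Samir 1/3; Umar 1/3; Widad 1/9; Yasmin 1/18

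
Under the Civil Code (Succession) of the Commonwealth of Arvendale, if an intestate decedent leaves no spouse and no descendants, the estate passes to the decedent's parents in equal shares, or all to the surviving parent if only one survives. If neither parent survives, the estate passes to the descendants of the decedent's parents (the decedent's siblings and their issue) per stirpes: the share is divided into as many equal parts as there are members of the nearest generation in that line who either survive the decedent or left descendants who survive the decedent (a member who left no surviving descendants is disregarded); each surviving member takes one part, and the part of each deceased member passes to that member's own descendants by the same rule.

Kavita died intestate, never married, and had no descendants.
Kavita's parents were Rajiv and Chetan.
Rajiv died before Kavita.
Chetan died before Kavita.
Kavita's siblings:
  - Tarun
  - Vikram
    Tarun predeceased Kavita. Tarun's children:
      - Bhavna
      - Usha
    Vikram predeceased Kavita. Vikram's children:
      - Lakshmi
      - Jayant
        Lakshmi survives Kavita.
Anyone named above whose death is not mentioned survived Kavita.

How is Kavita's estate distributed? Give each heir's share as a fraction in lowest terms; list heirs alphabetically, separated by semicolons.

Neither parent survives and there are no descendants, so the estate passes to Kavita's siblings and their issue per stirpes.
The estate is divided into 2 equal shares of 1/2 among Tarun, Vikram.
Tarun predeceased; the 1/2 allotted to Tarun's branch passes to Tarun's issue by representation.
The 1/2 is divided into 2 equal shares of 1/4 among Bhavna, Usha.
Bhavna is living and takes 1/4.
Usha is living and takes 1/4.
Vikram predeceased; the 1/2 allotted to Vikram's branch passes to Vikram's issue by representation.
The 1/2 is divided into 2 equal shares of 1/4 among Lakshmi, Jayant.
Lakshmi is living and takes 1/4.
Jayant is living and takes 1/4.

Bhavna 1/4; Jayant 1/4; Lakshmi 1/4; Usha 1/4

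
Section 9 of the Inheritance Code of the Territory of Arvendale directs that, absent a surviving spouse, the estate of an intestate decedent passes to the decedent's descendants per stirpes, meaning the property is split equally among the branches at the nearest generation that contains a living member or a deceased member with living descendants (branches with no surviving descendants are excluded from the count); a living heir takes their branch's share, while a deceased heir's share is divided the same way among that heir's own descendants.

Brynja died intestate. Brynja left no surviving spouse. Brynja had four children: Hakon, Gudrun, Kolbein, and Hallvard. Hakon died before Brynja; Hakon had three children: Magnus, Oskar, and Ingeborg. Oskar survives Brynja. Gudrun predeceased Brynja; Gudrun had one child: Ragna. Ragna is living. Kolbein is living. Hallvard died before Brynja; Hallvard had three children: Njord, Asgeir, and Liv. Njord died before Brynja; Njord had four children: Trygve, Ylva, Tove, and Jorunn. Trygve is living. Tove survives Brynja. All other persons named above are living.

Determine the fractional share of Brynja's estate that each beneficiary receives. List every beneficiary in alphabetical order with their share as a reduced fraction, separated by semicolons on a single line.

There is no surviving spouse, so the entire estate passes to Brynja's descendants per stirpes.
The estate is divided into 4 equal shares of 1/4 among Hakon, Gudrun, Kolbein, Hallvard.
Hakon predeceased; the 1/4 allotted to Hakon's branch passes to Hakon's issue by representation.
The 1/4 is divided into 3 equal shares of 1/12 among Magnus, Oskar, Ingeborg.
Magnus is living and takes 1/12.
Oskar is living and takes 1/12.
Ingeborg is living and takes 1/12.
Gudrun predeceased; the 1/4 allotted to Gudrun's branch passes to Gudrun's issue by representation.
Ragna is the sole taker at this level and receives the full 1/4.
Kolbein is living and takes 1/4.
Hallvard predeceased; the 1/4 allotted to Hallvard's branch passes to Hallvard's issue by representation.
The 1/4 is divided into 3 equal shares of 1/12 among Njord, Asgeir, Liv.
Njord predeceased; the 1/12 allotted to Njord's branch passes to Njord's issue by representation.
The 1/12 is divided into 4 equal shares of 1/48 among Trygve, Ylva, Tove, Jorunn.
Trygve is living and takes 1/48.
Ylva is living and takes 1/48.
Tove is living and takes 1/48.
Jorunn is living and takes 1/48.
Asgeir is living and takes 1/12.
Liv is living and takes 1/12.

Asgeir 1/12; Ingeborg 1/12; Jorunn 1/48; Kolbein 1/4; Liv 1/12; Magnus 1/12; Oskar 1/12; Ragna 1/4; Tove 1/48; Trygve 1/48; Ylva 1/48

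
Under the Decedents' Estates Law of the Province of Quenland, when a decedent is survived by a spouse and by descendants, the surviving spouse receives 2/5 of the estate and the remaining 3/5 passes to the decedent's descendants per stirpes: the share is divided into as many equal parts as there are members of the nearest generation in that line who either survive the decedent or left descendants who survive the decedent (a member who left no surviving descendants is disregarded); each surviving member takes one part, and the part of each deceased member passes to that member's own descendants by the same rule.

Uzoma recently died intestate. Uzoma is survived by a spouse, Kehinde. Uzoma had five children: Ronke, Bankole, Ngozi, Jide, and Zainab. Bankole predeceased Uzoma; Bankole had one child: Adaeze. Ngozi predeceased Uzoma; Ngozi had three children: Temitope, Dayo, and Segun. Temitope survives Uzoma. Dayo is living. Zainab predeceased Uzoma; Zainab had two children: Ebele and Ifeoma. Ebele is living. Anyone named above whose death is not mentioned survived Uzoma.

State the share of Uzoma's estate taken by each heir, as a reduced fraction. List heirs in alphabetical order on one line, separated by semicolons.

Kehinde, as surviving spouse, takes 2/5.
The remaining 3/5 passes to Uzoma's descendants per stirpes.
The 3/5 is divided into 5 equal shares of 3/25 among Ronke, Bankole, Ngozi, Jide, Zainab.
Ronke is living and takes 3/25.
Bankole predeceased; the 3/25 allotted to Bankole's branch passes to Bankole's issue by representation.
Adaeze is the sole taker at this level and receives the full 3/25.
Ngozi predeceased; the 3/25 allotted to Ngozi's branch passes to Ngozi's issue by representation.
The 3/25 is divided into 3 equal shares of 1/25 among Temitope, Dayo, Segun.
Temitope is living and takes 1/25.
Dayo is living and takes 1/25.
Segun is living and takes 1/25.
Jide is living and takes 3/25.
Zainab predeceased; the 3/25 allotted to Zainab's branch passes to Zainab's issue by representation.
The 3/25 is divided into 2 equal shares of 3/50 among Ebele, Ifeoma.
Ebele is living and takes 3/50.
Ifeoma is living and takes 3/50.

Adaeze 3/25; Dayo 1/25; Ebele 3/50; Ifeoma 3/50; Jide 3/25; Kehinde 2/5; Ronke 3/25; Segun 1/25; Temitope 1/25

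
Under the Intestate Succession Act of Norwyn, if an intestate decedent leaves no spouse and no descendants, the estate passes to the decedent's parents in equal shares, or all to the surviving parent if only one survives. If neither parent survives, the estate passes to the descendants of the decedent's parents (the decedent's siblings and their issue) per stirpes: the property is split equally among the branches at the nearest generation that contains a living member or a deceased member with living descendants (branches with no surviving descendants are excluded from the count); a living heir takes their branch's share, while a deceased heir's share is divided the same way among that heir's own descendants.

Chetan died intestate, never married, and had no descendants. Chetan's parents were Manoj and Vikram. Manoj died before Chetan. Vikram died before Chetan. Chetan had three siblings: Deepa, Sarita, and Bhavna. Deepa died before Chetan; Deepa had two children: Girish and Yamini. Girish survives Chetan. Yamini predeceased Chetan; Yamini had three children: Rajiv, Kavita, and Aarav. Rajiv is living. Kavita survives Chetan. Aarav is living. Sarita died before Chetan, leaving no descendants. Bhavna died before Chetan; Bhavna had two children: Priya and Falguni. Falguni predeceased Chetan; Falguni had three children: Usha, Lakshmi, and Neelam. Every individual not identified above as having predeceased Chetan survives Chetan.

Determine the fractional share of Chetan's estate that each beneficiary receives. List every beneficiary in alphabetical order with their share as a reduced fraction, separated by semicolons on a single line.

Aarav 1/12; Girish 1/4; Kavita 1/12; Lakshmi 1/12; Neelam 1/12; Priya 1/4; Rajiv 1/12; Usha 1/12

Neither parent survives and there are no descendants, so the estate passes to Chetan's siblings and their issue per stirpes.
Sarita left no surviving issue, so that branch lapses and is disregarded.
The estate is divided into 2 equal shares of 1/2 among Deepa, Bhavna.
Deepa predeceased; the 1/2 allotted to Deepa's branch passes to Deepa's issue by representation.
The 1/2 is divided into 2 equal shares of 1/4 among Girish, Yamini.
Girish is living and takes 1/4.
Yamini predeceased; the 1/4 allotted to Yamini's branch passes to Yamini's issue by representation.
The 1/4 is divided into 3 equal shares of 1/12 among Rajiv, Kavita, Aarav.
Rajiv is living and takes 1/12.
Kavita is living and takes 1/12.
Aarav is living and takes 1/12.
Bhavna predeceased; the 1/2 allotted to Bhavna's branch passes to Bhavna's issue by representation.
The 1/2 is divided into 2 equal shares of 1/4 among Priya, Falguni.
Priya is living and takes 1/4.
Falguni predeceased; the 1/4 allotted to Falguni's branch passes to Falguni's issue by representation.
The 1/4 is divided into 3 equal shares of 1/12 among Usha, Lakshmi, Neelam.
Usha is living and takes 1/12.
Lakshmi is living and takes 1/12.
Neelam is living and takes 1/12.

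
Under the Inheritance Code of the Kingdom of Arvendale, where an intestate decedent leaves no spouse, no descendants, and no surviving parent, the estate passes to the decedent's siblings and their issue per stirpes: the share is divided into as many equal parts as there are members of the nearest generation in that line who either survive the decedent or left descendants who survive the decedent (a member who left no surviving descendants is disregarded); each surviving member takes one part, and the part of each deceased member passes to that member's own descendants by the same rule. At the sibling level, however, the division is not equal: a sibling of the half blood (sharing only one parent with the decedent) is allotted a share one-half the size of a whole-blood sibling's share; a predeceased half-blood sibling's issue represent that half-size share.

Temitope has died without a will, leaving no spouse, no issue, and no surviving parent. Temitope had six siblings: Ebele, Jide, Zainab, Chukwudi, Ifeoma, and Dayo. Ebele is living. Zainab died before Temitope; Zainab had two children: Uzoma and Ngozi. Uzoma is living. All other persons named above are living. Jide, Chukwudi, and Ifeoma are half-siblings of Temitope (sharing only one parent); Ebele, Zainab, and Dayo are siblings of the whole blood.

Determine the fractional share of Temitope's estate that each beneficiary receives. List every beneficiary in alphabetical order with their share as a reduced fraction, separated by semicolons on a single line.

No spouse, descendants, or parent survives, so the estate passes to Temitope's siblings per stirpes.
Half-blood siblings count for one-half the weight of whole-blood siblings at the initial division.
Dividing 1 in proportion to weights (total weight 9/2): Ebele (weight 1) → 2/9; Jide (weight 1/2) → 1/9; Zainab (weight 1) → 2/9; Chukwudi (weight 1/2) → 1/9; Ifeoma (weight 1/2) → 1/9; Dayo (weight 1) → 2/9.
Ebele is living and takes 2/9.
Jide is living and takes 1/9.
Zainab predeceased; the 2/9 allotted to Zainab's branch passes to Zainab's issue by representation.
The 2/9 is divided into 2 equal shares of 1/9 among Uzoma, Ngozi.
Uzoma is living and takes 1/9.
Ngozi is living and takes 1/9.
Chukwudi is living and takes 1/9.
Ifeoma is living and takes 1/9.
Dayo is living and takes 2/9.

Chukwudi 1/9; Dayo 2/9; Ebele 2/9; Ifeoma 1/9; Jide 1/9; Ngozi 1/9; Uzoma 1/9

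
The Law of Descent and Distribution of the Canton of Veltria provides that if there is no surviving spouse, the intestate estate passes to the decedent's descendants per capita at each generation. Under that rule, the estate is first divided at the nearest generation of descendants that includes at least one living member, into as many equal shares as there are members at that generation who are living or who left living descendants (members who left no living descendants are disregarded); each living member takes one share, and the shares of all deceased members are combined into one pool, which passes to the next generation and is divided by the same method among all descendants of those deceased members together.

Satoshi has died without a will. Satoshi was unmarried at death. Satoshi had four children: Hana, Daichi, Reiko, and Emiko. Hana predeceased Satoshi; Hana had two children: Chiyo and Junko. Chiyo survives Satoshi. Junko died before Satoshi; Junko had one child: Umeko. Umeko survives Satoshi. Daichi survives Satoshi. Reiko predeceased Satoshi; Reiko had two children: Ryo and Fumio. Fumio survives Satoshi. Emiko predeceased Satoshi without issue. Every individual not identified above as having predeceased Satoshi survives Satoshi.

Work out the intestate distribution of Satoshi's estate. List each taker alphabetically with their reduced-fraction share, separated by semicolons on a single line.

Chiyo 1/6; Daichi 1/3; Fumio 1/6; Ryo 1/6; Umeko 1/6

There is no surviving spouse, so the entire estate passes to Satoshi's descendants per capita at each generation.
At generation 1 (Hana, Daichi, Reiko) there are 3 shares of (1)/3 = 1/3 each.
Living: Daichi — each takes 1/3.
Deceased: Hana and Reiko. Their combined 2/3 is pooled and carried to generation 2.
At generation 2 (Chiyo, Junko, Ryo, Fumio) there are 4 shares of (2/3)/4 = 1/6 each.
Living: Chiyo, Ryo, and Fumio — each takes 1/6.
Deceased: Junko. That 1/6 share is carried to generation 3.
At generation 3 (Umeko) there are 1 shares of (1/6)/1 = 1/6 each.
Living: Umeko — each takes 1/6.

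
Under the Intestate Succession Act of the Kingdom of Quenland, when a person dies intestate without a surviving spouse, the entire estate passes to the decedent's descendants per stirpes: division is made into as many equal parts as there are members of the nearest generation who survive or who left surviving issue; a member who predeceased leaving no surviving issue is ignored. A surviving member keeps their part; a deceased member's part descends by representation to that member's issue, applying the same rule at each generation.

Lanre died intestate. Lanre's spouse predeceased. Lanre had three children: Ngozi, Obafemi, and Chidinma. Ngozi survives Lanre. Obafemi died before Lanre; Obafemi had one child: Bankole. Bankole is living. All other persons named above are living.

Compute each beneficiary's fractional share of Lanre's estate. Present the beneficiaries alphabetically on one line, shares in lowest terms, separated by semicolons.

There is no surviving spouse, so the entire estate passes to Lanre's descendants per stirpes.
The estate is divided into 3 equal shares of 1/3 among Ngozi, Obafemi, Chidinma.
Ngozi is living and takes 1/3.
Obafemi predeceased; the 1/3 allotted to Obafemi's branch passes to Obafemi's issue by representation.
Bankole is the sole taker at this level and receives the full 1/3.
Chidinma is living and takes 1/3.

Bankole 1/3; Chidinma 1/3; Ngozi 1/3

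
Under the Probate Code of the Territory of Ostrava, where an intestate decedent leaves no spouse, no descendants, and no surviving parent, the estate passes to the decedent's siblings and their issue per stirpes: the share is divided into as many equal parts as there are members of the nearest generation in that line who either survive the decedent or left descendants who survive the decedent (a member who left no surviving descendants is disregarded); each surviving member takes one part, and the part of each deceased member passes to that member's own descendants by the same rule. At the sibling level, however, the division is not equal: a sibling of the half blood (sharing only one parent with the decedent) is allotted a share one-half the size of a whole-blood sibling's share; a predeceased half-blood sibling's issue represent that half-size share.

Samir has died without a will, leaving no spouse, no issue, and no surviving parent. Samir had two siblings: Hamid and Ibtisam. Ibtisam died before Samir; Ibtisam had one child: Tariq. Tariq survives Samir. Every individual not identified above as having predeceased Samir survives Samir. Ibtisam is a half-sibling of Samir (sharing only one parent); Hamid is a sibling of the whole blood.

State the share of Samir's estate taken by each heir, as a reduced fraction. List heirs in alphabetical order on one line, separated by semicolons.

Hamid 2/3; Tariq 1/3

No spouse, descendants, or parent survives, so the estate passes to Samir's siblings per stirpes.
Half-blood siblings count for one-half the weight of whole-blood siblings at the initial division.
Dividing 1 in proportion to weights (total weight 3/2): Hamid (weight 1) → 2/3; Ibtisam (weight 1/2) → 1/3.
Hamid is living and takes 2/3.
Ibtisam predeceased; the 1/3 allotted to Ibtisam's branch passes to Ibtisam's issue by representation.
Tariq is the sole taker at this level and receives the full 1/3.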